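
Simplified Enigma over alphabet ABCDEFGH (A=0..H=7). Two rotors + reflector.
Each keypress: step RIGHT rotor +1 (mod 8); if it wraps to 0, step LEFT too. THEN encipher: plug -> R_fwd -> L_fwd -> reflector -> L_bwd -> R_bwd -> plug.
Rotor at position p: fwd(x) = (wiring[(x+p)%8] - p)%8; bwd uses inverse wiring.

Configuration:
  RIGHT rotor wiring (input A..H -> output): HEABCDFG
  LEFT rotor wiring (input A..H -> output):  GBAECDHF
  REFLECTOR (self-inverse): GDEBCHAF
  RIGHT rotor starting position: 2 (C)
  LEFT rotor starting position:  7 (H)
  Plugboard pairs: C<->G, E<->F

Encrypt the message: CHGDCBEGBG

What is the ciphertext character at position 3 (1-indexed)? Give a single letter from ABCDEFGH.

Char 1 ('C'): step: R->3, L=7; C->plug->G->R->B->L->H->refl->F->L'->E->R'->F->plug->E
Char 2 ('H'): step: R->4, L=7; H->plug->H->R->F->L->D->refl->B->L'->D->R'->E->plug->F
Char 3 ('G'): step: R->5, L=7; G->plug->C->R->B->L->H->refl->F->L'->E->R'->G->plug->C

C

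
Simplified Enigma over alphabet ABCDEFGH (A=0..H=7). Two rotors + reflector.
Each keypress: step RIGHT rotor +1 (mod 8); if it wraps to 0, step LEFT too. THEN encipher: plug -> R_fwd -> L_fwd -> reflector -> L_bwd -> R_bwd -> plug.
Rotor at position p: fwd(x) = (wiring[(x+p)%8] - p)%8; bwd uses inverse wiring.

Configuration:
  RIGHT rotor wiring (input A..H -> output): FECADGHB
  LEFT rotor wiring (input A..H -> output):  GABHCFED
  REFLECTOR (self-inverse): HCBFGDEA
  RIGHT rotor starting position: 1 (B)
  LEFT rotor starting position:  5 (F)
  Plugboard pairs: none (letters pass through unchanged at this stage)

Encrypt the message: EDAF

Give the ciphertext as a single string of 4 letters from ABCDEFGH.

Char 1 ('E'): step: R->2, L=5; E->plug->E->R->F->L->E->refl->G->L'->C->R'->H->plug->H
Char 2 ('D'): step: R->3, L=5; D->plug->D->R->E->L->D->refl->F->L'->H->R'->H->plug->H
Char 3 ('A'): step: R->4, L=5; A->plug->A->R->H->L->F->refl->D->L'->E->R'->H->plug->H
Char 4 ('F'): step: R->5, L=5; F->plug->F->R->F->L->E->refl->G->L'->C->R'->B->plug->B

Answer: HHHB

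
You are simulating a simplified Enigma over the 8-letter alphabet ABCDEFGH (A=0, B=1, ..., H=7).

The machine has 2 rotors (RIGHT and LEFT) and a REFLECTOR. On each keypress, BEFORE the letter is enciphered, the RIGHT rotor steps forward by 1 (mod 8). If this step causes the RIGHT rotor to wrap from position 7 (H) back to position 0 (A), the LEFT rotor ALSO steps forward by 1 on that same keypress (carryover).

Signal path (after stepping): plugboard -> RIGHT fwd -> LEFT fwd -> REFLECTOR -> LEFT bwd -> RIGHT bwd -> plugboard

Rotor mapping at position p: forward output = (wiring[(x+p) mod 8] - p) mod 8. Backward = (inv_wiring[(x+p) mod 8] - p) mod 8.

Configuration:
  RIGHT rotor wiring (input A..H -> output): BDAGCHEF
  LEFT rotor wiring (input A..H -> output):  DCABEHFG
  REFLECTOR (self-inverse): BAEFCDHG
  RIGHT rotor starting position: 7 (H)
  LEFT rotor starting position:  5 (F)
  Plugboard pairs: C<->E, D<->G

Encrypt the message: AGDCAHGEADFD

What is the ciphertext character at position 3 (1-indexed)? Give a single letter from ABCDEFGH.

Char 1 ('A'): step: R->0, L->6 (L advanced); A->plug->A->R->B->L->A->refl->B->L'->H->R'->F->plug->F
Char 2 ('G'): step: R->1, L=6; G->plug->D->R->B->L->A->refl->B->L'->H->R'->B->plug->B
Char 3 ('D'): step: R->2, L=6; D->plug->G->R->H->L->B->refl->A->L'->B->R'->H->plug->H

H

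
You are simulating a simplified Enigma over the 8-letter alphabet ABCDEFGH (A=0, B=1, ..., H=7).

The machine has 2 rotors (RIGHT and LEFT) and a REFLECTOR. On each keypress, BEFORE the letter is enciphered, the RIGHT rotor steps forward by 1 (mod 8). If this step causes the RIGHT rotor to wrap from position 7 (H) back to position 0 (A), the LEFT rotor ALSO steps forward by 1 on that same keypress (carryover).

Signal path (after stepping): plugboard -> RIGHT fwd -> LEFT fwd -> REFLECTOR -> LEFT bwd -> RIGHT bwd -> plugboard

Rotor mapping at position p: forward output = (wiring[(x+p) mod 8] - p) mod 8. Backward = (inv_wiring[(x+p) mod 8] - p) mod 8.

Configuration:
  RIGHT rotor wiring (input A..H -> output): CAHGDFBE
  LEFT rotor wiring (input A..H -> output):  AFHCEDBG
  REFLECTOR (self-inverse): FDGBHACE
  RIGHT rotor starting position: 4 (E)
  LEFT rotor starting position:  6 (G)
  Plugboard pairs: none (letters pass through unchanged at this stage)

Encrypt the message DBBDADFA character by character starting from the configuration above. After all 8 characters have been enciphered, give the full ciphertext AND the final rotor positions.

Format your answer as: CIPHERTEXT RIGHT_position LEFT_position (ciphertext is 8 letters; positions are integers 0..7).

Char 1 ('D'): step: R->5, L=6; D->plug->D->R->F->L->E->refl->H->L'->D->R'->E->plug->E
Char 2 ('B'): step: R->6, L=6; B->plug->B->R->G->L->G->refl->C->L'->C->R'->D->plug->D
Char 3 ('B'): step: R->7, L=6; B->plug->B->R->D->L->H->refl->E->L'->F->R'->A->plug->A
Char 4 ('D'): step: R->0, L->7 (L advanced); D->plug->D->R->G->L->E->refl->H->L'->A->R'->B->plug->B
Char 5 ('A'): step: R->1, L=7; A->plug->A->R->H->L->C->refl->G->L'->C->R'->D->plug->D
Char 6 ('D'): step: R->2, L=7; D->plug->D->R->D->L->A->refl->F->L'->F->R'->A->plug->A
Char 7 ('F'): step: R->3, L=7; F->plug->F->R->H->L->C->refl->G->L'->C->R'->C->plug->C
Char 8 ('A'): step: R->4, L=7; A->plug->A->R->H->L->C->refl->G->L'->C->R'->H->plug->H
Final: ciphertext=EDABDACH, RIGHT=4, LEFT=7

Answer: EDABDACH 4 7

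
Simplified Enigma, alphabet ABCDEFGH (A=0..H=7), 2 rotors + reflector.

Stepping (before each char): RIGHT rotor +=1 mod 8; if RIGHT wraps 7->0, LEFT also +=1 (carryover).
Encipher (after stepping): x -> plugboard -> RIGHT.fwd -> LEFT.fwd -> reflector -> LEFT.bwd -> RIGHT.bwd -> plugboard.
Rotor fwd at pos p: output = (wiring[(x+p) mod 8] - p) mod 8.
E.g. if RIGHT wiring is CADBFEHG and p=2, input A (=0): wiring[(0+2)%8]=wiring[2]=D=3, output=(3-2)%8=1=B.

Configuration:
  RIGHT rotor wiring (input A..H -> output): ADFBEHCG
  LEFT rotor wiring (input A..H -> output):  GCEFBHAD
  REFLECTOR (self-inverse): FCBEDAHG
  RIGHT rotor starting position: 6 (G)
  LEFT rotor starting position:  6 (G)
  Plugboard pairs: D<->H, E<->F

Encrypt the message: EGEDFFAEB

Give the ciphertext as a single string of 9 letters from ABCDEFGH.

Answer: CABEAGEGC

Derivation:
Char 1 ('E'): step: R->7, L=6; E->plug->F->R->F->L->H->refl->G->L'->E->R'->C->plug->C
Char 2 ('G'): step: R->0, L->7 (L advanced); G->plug->G->R->C->L->D->refl->E->L'->A->R'->A->plug->A
Char 3 ('E'): step: R->1, L=7; E->plug->F->R->B->L->H->refl->G->L'->E->R'->B->plug->B
Char 4 ('D'): step: R->2, L=7; D->plug->H->R->B->L->H->refl->G->L'->E->R'->F->plug->E
Char 5 ('F'): step: R->3, L=7; F->plug->E->R->D->L->F->refl->A->L'->G->R'->A->plug->A
Char 6 ('F'): step: R->4, L=7; F->plug->E->R->E->L->G->refl->H->L'->B->R'->G->plug->G
Char 7 ('A'): step: R->5, L=7; A->plug->A->R->C->L->D->refl->E->L'->A->R'->F->plug->E
Char 8 ('E'): step: R->6, L=7; E->plug->F->R->D->L->F->refl->A->L'->G->R'->G->plug->G
Char 9 ('B'): step: R->7, L=7; B->plug->B->R->B->L->H->refl->G->L'->E->R'->C->plug->C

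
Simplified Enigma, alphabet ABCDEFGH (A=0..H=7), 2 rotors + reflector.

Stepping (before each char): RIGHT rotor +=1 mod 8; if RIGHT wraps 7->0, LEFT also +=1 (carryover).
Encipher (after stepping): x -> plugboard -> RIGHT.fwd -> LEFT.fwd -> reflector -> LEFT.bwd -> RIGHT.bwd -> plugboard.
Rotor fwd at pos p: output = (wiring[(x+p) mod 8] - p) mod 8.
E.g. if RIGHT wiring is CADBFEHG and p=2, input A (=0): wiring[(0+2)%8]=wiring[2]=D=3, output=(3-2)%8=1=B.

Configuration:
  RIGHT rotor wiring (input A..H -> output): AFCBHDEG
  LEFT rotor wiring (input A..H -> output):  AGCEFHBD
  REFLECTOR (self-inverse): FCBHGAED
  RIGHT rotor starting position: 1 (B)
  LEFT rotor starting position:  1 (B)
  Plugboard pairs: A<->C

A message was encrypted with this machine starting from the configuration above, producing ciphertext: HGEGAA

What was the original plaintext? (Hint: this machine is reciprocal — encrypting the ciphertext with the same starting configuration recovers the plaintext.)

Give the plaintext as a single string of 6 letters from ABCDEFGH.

Char 1 ('H'): step: R->2, L=1; H->plug->H->R->D->L->E->refl->G->L'->E->R'->F->plug->F
Char 2 ('G'): step: R->3, L=1; G->plug->G->R->C->L->D->refl->H->L'->H->R'->H->plug->H
Char 3 ('E'): step: R->4, L=1; E->plug->E->R->E->L->G->refl->E->L'->D->R'->A->plug->C
Char 4 ('G'): step: R->5, L=1; G->plug->G->R->E->L->G->refl->E->L'->D->R'->D->plug->D
Char 5 ('A'): step: R->6, L=1; A->plug->C->R->C->L->D->refl->H->L'->H->R'->D->plug->D
Char 6 ('A'): step: R->7, L=1; A->plug->C->R->G->L->C->refl->B->L'->B->R'->B->plug->B

Answer: FHCDDB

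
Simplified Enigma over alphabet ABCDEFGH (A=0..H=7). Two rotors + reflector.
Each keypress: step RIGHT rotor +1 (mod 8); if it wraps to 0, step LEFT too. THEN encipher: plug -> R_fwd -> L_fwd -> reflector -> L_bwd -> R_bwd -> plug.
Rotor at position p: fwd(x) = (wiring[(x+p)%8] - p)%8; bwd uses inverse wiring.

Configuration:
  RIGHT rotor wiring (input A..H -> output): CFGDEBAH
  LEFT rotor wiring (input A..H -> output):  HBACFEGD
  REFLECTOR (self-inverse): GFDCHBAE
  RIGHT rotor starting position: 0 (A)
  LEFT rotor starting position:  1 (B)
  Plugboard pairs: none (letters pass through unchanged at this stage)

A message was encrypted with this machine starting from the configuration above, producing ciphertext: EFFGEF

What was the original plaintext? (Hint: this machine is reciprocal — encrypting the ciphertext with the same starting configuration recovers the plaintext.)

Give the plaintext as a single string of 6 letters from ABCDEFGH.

Char 1 ('E'): step: R->1, L=1; E->plug->E->R->A->L->A->refl->G->L'->H->R'->F->plug->F
Char 2 ('F'): step: R->2, L=1; F->plug->F->R->F->L->F->refl->B->L'->C->R'->C->plug->C
Char 3 ('F'): step: R->3, L=1; F->plug->F->R->H->L->G->refl->A->L'->A->R'->A->plug->A
Char 4 ('G'): step: R->4, L=1; G->plug->G->R->C->L->B->refl->F->L'->F->R'->B->plug->B
Char 5 ('E'): step: R->5, L=1; E->plug->E->R->A->L->A->refl->G->L'->H->R'->H->plug->H
Char 6 ('F'): step: R->6, L=1; F->plug->F->R->F->L->F->refl->B->L'->C->R'->A->plug->A

Answer: FCABHA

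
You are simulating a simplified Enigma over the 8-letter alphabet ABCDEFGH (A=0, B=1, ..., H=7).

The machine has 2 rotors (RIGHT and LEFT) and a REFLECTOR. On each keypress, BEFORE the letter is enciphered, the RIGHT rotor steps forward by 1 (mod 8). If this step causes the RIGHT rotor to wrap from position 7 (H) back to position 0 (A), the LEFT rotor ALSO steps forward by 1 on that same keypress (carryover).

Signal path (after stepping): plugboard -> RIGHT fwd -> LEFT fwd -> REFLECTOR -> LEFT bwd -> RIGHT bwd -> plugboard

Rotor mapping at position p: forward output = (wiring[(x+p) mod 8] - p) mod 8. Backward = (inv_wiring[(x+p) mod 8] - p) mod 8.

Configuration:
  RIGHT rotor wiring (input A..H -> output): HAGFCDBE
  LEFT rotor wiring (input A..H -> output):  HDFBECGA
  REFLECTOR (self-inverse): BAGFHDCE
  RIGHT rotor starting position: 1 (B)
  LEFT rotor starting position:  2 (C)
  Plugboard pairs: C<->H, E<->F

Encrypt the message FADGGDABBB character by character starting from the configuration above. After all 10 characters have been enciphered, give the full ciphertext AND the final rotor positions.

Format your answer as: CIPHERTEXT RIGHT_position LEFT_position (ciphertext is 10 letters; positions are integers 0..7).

Char 1 ('F'): step: R->2, L=2; F->plug->E->R->H->L->B->refl->A->L'->D->R'->B->plug->B
Char 2 ('A'): step: R->3, L=2; A->plug->A->R->C->L->C->refl->G->L'->F->R'->G->plug->G
Char 3 ('D'): step: R->4, L=2; D->plug->D->R->A->L->D->refl->F->L'->G->R'->A->plug->A
Char 4 ('G'): step: R->5, L=2; G->plug->G->R->A->L->D->refl->F->L'->G->R'->A->plug->A
Char 5 ('G'): step: R->6, L=2; G->plug->G->R->E->L->E->refl->H->L'->B->R'->C->plug->H
Char 6 ('D'): step: R->7, L=2; D->plug->D->R->H->L->B->refl->A->L'->D->R'->F->plug->E
Char 7 ('A'): step: R->0, L->3 (L advanced); A->plug->A->R->H->L->C->refl->G->L'->A->R'->B->plug->B
Char 8 ('B'): step: R->1, L=3; B->plug->B->R->F->L->E->refl->H->L'->C->R'->E->plug->F
Char 9 ('B'): step: R->2, L=3; B->plug->B->R->D->L->D->refl->F->L'->E->R'->A->plug->A
Char 10 ('B'): step: R->3, L=3; B->plug->B->R->H->L->C->refl->G->L'->A->R'->C->plug->H
Final: ciphertext=BGAAHEBFAH, RIGHT=3, LEFT=3

Answer: BGAAHEBFAH 3 3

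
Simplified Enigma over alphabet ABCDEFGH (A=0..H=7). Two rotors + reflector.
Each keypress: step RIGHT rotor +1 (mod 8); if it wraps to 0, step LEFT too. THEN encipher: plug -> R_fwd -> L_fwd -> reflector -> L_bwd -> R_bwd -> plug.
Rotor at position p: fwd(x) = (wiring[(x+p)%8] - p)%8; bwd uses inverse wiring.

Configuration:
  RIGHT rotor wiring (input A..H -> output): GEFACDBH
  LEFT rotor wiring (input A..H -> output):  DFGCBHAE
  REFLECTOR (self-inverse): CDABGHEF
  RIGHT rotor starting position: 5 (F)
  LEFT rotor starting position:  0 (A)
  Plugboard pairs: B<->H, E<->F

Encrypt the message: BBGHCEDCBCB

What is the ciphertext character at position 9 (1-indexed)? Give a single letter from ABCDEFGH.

Char 1 ('B'): step: R->6, L=0; B->plug->H->R->F->L->H->refl->F->L'->B->R'->B->plug->H
Char 2 ('B'): step: R->7, L=0; B->plug->H->R->C->L->G->refl->E->L'->H->R'->B->plug->H
Char 3 ('G'): step: R->0, L->1 (L advanced); G->plug->G->R->B->L->F->refl->H->L'->F->R'->C->plug->C
Char 4 ('H'): step: R->1, L=1; H->plug->B->R->E->L->G->refl->E->L'->A->R'->F->plug->E
Char 5 ('C'): step: R->2, L=1; C->plug->C->R->A->L->E->refl->G->L'->E->R'->G->plug->G
Char 6 ('E'): step: R->3, L=1; E->plug->F->R->D->L->A->refl->C->L'->H->R'->B->plug->H
Char 7 ('D'): step: R->4, L=1; D->plug->D->R->D->L->A->refl->C->L'->H->R'->B->plug->H
Char 8 ('C'): step: R->5, L=1; C->plug->C->R->C->L->B->refl->D->L'->G->R'->A->plug->A
Char 9 ('B'): step: R->6, L=1; B->plug->H->R->F->L->H->refl->F->L'->B->R'->B->plug->H

H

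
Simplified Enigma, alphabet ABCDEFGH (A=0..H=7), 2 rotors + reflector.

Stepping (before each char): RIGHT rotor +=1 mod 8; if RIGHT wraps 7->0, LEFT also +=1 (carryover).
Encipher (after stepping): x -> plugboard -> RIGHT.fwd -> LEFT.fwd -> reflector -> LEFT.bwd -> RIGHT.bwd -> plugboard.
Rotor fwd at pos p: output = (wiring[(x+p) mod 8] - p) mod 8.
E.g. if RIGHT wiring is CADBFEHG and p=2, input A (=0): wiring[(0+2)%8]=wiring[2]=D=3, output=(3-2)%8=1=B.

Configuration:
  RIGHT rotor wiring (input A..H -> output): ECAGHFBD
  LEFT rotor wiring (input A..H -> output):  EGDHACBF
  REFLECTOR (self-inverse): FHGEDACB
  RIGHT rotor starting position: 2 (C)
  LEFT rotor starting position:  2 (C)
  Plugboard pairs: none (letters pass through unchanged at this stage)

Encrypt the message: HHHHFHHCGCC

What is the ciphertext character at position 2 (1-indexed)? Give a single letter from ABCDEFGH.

Char 1 ('H'): step: R->3, L=2; H->plug->H->R->F->L->D->refl->E->L'->H->R'->G->plug->G
Char 2 ('H'): step: R->4, L=2; H->plug->H->R->C->L->G->refl->C->L'->G->R'->F->plug->F

F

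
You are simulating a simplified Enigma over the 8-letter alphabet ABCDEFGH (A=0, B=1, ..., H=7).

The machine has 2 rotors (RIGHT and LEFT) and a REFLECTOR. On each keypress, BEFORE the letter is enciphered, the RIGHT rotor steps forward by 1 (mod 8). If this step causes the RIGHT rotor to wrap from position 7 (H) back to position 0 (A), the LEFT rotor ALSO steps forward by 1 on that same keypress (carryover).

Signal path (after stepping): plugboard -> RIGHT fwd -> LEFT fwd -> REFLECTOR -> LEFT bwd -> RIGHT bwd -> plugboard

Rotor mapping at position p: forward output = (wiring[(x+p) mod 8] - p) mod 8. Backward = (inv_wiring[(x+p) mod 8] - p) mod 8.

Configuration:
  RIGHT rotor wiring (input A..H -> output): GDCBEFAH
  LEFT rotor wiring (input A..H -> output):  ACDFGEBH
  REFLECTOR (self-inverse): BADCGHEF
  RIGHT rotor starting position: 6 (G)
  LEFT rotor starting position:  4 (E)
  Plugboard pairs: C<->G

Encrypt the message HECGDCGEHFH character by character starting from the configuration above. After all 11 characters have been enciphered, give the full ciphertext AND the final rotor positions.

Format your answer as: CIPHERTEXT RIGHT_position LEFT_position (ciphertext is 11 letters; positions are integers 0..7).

Answer: BCFDBFBGFEE 1 6

Derivation:
Char 1 ('H'): step: R->7, L=4; H->plug->H->R->B->L->A->refl->B->L'->H->R'->B->plug->B
Char 2 ('E'): step: R->0, L->5 (L advanced); E->plug->E->R->E->L->F->refl->H->L'->A->R'->G->plug->C
Char 3 ('C'): step: R->1, L=5; C->plug->G->R->G->L->A->refl->B->L'->H->R'->F->plug->F
Char 4 ('G'): step: R->2, L=5; G->plug->C->R->C->L->C->refl->D->L'->D->R'->D->plug->D
Char 5 ('D'): step: R->3, L=5; D->plug->D->R->F->L->G->refl->E->L'->B->R'->B->plug->B
Char 6 ('C'): step: R->4, L=5; C->plug->G->R->G->L->A->refl->B->L'->H->R'->F->plug->F
Char 7 ('G'): step: R->5, L=5; G->plug->C->R->C->L->C->refl->D->L'->D->R'->B->plug->B
Char 8 ('E'): step: R->6, L=5; E->plug->E->R->E->L->F->refl->H->L'->A->R'->C->plug->G
Char 9 ('H'): step: R->7, L=5; H->plug->H->R->B->L->E->refl->G->L'->F->R'->F->plug->F
Char 10 ('F'): step: R->0, L->6 (L advanced); F->plug->F->R->F->L->H->refl->F->L'->E->R'->E->plug->E
Char 11 ('H'): step: R->1, L=6; H->plug->H->R->F->L->H->refl->F->L'->E->R'->E->plug->E
Final: ciphertext=BCFDBFBGFEE, RIGHT=1, LEFT=6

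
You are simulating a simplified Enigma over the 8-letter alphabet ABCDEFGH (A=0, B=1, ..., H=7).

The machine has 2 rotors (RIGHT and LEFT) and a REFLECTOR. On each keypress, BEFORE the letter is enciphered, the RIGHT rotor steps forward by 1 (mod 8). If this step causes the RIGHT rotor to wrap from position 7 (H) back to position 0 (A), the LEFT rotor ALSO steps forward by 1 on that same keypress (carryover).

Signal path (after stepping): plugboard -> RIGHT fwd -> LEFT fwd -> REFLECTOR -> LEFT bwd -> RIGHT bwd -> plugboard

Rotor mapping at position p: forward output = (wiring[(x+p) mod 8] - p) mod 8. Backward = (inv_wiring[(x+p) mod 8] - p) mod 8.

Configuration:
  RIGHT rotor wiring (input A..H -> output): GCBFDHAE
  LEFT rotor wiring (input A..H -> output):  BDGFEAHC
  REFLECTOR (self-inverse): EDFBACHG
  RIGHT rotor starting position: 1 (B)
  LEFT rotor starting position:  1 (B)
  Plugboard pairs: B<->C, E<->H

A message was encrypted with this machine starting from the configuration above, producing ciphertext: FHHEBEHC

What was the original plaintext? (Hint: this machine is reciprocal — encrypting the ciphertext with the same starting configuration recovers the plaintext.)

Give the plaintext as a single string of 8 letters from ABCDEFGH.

Char 1 ('F'): step: R->2, L=1; F->plug->F->R->C->L->E->refl->A->L'->H->R'->A->plug->A
Char 2 ('H'): step: R->3, L=1; H->plug->E->R->B->L->F->refl->C->L'->A->R'->B->plug->C
Char 3 ('H'): step: R->4, L=1; H->plug->E->R->C->L->E->refl->A->L'->H->R'->A->plug->A
Char 4 ('E'): step: R->5, L=1; E->plug->H->R->G->L->B->refl->D->L'->D->R'->B->plug->C
Char 5 ('B'): step: R->6, L=1; B->plug->C->R->A->L->C->refl->F->L'->B->R'->H->plug->E
Char 6 ('E'): step: R->7, L=1; E->plug->H->R->B->L->F->refl->C->L'->A->R'->G->plug->G
Char 7 ('H'): step: R->0, L->2 (L advanced); H->plug->E->R->D->L->G->refl->H->L'->G->R'->A->plug->A
Char 8 ('C'): step: R->1, L=2; C->plug->B->R->A->L->E->refl->A->L'->F->R'->H->plug->E

Answer: ACACEGAE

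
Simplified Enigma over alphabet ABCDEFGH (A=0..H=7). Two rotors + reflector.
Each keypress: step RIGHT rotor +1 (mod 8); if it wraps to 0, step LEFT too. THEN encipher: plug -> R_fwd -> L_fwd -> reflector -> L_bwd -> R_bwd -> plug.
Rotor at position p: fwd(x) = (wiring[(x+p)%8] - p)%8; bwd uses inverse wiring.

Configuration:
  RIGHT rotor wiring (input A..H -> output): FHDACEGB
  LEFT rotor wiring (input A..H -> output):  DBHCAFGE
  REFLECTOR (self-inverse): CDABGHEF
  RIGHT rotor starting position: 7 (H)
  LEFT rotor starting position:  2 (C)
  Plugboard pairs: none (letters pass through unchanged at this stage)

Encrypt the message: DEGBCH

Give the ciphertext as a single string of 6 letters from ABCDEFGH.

Char 1 ('D'): step: R->0, L->3 (L advanced); D->plug->D->R->A->L->H->refl->F->L'->B->R'->H->plug->H
Char 2 ('E'): step: R->1, L=3; E->plug->E->R->D->L->D->refl->B->L'->E->R'->H->plug->H
Char 3 ('G'): step: R->2, L=3; G->plug->G->R->D->L->D->refl->B->L'->E->R'->E->plug->E
Char 4 ('B'): step: R->3, L=3; B->plug->B->R->H->L->E->refl->G->L'->G->R'->E->plug->E
Char 5 ('C'): step: R->4, L=3; C->plug->C->R->C->L->C->refl->A->L'->F->R'->D->plug->D
Char 6 ('H'): step: R->5, L=3; H->plug->H->R->F->L->A->refl->C->L'->C->R'->E->plug->E

Answer: HHEEDE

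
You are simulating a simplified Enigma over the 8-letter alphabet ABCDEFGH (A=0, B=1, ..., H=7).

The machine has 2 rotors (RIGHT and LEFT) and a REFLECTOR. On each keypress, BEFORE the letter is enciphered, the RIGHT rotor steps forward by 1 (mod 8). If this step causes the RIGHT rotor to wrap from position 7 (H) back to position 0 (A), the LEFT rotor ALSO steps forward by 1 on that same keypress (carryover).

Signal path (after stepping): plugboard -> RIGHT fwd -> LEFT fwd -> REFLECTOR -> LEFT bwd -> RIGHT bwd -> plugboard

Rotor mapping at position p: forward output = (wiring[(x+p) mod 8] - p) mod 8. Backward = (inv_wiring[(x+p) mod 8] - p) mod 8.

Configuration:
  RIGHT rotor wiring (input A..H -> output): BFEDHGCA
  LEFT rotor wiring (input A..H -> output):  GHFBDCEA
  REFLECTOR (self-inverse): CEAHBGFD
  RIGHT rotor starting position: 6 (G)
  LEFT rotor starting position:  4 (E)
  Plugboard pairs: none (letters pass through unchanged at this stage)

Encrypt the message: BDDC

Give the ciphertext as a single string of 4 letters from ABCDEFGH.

Answer: EFBD

Derivation:
Char 1 ('B'): step: R->7, L=4; B->plug->B->R->C->L->A->refl->C->L'->E->R'->E->plug->E
Char 2 ('D'): step: R->0, L->5 (L advanced); D->plug->D->R->D->L->B->refl->E->L'->G->R'->F->plug->F
Char 3 ('D'): step: R->1, L=5; D->plug->D->R->G->L->E->refl->B->L'->D->R'->B->plug->B
Char 4 ('C'): step: R->2, L=5; C->plug->C->R->F->L->A->refl->C->L'->E->R'->D->plug->D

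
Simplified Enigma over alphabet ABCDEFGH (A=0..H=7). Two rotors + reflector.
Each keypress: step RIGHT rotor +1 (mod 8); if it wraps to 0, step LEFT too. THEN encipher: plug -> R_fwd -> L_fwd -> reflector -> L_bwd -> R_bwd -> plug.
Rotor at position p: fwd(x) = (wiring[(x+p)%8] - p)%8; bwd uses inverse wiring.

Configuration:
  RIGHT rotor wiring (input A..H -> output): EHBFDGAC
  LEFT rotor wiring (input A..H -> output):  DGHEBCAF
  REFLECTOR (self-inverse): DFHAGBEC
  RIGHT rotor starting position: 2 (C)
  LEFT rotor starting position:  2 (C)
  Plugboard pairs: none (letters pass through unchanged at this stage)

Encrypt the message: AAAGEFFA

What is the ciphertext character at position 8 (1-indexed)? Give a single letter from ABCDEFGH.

Char 1 ('A'): step: R->3, L=2; A->plug->A->R->C->L->H->refl->C->L'->B->R'->F->plug->F
Char 2 ('A'): step: R->4, L=2; A->plug->A->R->H->L->E->refl->G->L'->E->R'->C->plug->C
Char 3 ('A'): step: R->5, L=2; A->plug->A->R->B->L->C->refl->H->L'->C->R'->E->plug->E
Char 4 ('G'): step: R->6, L=2; G->plug->G->R->F->L->D->refl->A->L'->D->R'->E->plug->E
Char 5 ('E'): step: R->7, L=2; E->plug->E->R->G->L->B->refl->F->L'->A->R'->C->plug->C
Char 6 ('F'): step: R->0, L->3 (L advanced); F->plug->F->R->G->L->D->refl->A->L'->F->R'->D->plug->D
Char 7 ('F'): step: R->1, L=3; F->plug->F->R->H->L->E->refl->G->L'->B->R'->G->plug->G
Char 8 ('A'): step: R->2, L=3; A->plug->A->R->H->L->E->refl->G->L'->B->R'->C->plug->C

C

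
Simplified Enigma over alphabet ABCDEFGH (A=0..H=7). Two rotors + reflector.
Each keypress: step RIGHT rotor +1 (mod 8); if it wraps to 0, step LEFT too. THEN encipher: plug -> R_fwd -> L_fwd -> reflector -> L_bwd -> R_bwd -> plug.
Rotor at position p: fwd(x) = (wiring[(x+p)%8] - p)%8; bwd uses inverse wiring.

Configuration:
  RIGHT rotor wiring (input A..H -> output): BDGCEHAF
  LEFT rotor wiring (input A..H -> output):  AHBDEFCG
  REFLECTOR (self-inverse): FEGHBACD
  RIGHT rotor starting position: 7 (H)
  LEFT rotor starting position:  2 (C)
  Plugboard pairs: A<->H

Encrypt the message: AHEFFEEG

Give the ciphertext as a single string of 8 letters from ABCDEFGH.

Answer: GFABGFDF

Derivation:
Char 1 ('A'): step: R->0, L->3 (L advanced); A->plug->H->R->F->L->F->refl->A->L'->A->R'->G->plug->G
Char 2 ('H'): step: R->1, L=3; H->plug->A->R->C->L->C->refl->G->L'->H->R'->F->plug->F
Char 3 ('E'): step: R->2, L=3; E->plug->E->R->G->L->E->refl->B->L'->B->R'->H->plug->A
Char 4 ('F'): step: R->3, L=3; F->plug->F->R->G->L->E->refl->B->L'->B->R'->B->plug->B
Char 5 ('F'): step: R->4, L=3; F->plug->F->R->H->L->G->refl->C->L'->C->R'->G->plug->G
Char 6 ('E'): step: R->5, L=3; E->plug->E->R->G->L->E->refl->B->L'->B->R'->F->plug->F
Char 7 ('E'): step: R->6, L=3; E->plug->E->R->A->L->A->refl->F->L'->F->R'->D->plug->D
Char 8 ('G'): step: R->7, L=3; G->plug->G->R->A->L->A->refl->F->L'->F->R'->F->plug->F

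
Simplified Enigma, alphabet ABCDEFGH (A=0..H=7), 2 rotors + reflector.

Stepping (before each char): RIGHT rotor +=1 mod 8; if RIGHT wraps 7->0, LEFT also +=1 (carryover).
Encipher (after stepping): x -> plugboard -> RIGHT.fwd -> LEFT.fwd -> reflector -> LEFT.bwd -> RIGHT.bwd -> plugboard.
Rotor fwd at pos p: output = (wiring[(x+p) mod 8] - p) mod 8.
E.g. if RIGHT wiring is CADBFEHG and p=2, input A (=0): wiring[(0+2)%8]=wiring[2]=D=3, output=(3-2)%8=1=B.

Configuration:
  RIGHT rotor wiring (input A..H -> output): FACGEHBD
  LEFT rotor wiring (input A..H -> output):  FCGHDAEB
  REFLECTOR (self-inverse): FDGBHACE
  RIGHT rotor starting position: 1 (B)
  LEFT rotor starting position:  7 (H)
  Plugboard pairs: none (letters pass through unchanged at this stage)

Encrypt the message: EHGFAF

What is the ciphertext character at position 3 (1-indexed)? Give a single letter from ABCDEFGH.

Char 1 ('E'): step: R->2, L=7; E->plug->E->R->H->L->F->refl->A->L'->E->R'->B->plug->B
Char 2 ('H'): step: R->3, L=7; H->plug->H->R->H->L->F->refl->A->L'->E->R'->C->plug->C
Char 3 ('G'): step: R->4, L=7; G->plug->G->R->G->L->B->refl->D->L'->C->R'->H->plug->H

H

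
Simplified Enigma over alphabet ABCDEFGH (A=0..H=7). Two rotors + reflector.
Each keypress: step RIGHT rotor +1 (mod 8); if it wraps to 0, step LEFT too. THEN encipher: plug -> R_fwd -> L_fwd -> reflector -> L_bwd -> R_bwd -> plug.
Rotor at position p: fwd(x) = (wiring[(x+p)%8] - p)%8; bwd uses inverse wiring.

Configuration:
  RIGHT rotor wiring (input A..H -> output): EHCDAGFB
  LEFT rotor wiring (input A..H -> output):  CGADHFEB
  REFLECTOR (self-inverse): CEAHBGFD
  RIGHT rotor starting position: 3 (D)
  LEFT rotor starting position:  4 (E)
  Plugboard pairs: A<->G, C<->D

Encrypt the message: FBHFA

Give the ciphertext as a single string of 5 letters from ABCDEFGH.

Char 1 ('F'): step: R->4, L=4; F->plug->F->R->D->L->F->refl->G->L'->E->R'->A->plug->G
Char 2 ('B'): step: R->5, L=4; B->plug->B->R->A->L->D->refl->H->L'->H->R'->D->plug->C
Char 3 ('H'): step: R->6, L=4; H->plug->H->R->A->L->D->refl->H->L'->H->R'->A->plug->G
Char 4 ('F'): step: R->7, L=4; F->plug->F->R->B->L->B->refl->E->L'->G->R'->H->plug->H
Char 5 ('A'): step: R->0, L->5 (L advanced); A->plug->G->R->F->L->D->refl->H->L'->B->R'->H->plug->H

Answer: GCGHH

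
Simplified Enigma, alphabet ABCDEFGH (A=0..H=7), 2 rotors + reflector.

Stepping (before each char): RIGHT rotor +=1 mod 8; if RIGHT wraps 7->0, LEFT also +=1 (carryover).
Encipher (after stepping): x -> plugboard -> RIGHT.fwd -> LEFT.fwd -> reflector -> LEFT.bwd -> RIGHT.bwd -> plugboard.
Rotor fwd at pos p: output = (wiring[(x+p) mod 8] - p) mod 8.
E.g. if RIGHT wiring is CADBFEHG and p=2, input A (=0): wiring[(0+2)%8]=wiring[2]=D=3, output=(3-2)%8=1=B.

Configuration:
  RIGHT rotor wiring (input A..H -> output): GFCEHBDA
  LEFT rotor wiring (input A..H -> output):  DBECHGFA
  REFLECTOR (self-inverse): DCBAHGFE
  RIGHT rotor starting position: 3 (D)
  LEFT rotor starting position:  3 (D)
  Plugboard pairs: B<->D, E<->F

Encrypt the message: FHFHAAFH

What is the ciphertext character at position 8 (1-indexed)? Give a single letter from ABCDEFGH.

Char 1 ('F'): step: R->4, L=3; F->plug->E->R->C->L->D->refl->A->L'->F->R'->B->plug->D
Char 2 ('H'): step: R->5, L=3; H->plug->H->R->C->L->D->refl->A->L'->F->R'->F->plug->E
Char 3 ('F'): step: R->6, L=3; F->plug->E->R->E->L->F->refl->G->L'->G->R'->F->plug->E
Char 4 ('H'): step: R->7, L=3; H->plug->H->R->E->L->F->refl->G->L'->G->R'->C->plug->C
Char 5 ('A'): step: R->0, L->4 (L advanced); A->plug->A->R->G->L->A->refl->D->L'->A->R'->H->plug->H
Char 6 ('A'): step: R->1, L=4; A->plug->A->R->E->L->H->refl->E->L'->D->R'->C->plug->C
Char 7 ('F'): step: R->2, L=4; F->plug->E->R->B->L->C->refl->B->L'->C->R'->B->plug->D
Char 8 ('H'): step: R->3, L=4; H->plug->H->R->H->L->G->refl->F->L'->F->R'->E->plug->F

F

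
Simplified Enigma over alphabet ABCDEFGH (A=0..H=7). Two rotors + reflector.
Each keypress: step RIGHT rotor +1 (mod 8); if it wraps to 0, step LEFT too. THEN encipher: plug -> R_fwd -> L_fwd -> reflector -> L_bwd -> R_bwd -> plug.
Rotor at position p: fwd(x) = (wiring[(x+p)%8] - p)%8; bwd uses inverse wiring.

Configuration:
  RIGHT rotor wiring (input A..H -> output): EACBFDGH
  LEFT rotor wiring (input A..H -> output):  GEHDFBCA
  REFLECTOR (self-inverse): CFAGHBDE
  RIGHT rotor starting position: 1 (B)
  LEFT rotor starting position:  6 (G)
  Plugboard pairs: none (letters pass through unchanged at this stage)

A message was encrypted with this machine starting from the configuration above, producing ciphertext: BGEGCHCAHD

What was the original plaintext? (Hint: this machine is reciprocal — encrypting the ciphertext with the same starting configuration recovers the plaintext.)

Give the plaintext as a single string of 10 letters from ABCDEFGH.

Answer: CEGFADBFCA

Derivation:
Char 1 ('B'): step: R->2, L=6; B->plug->B->R->H->L->D->refl->G->L'->D->R'->C->plug->C
Char 2 ('G'): step: R->3, L=6; G->plug->G->R->F->L->F->refl->B->L'->E->R'->E->plug->E
Char 3 ('E'): step: R->4, L=6; E->plug->E->R->A->L->E->refl->H->L'->G->R'->G->plug->G
Char 4 ('G'): step: R->5, L=6; G->plug->G->R->E->L->B->refl->F->L'->F->R'->F->plug->F
Char 5 ('C'): step: R->6, L=6; C->plug->C->R->G->L->H->refl->E->L'->A->R'->A->plug->A
Char 6 ('H'): step: R->7, L=6; H->plug->H->R->H->L->D->refl->G->L'->D->R'->D->plug->D
Char 7 ('C'): step: R->0, L->7 (L advanced); C->plug->C->R->C->L->F->refl->B->L'->A->R'->B->plug->B
Char 8 ('A'): step: R->1, L=7; A->plug->A->R->H->L->D->refl->G->L'->F->R'->F->plug->F
Char 9 ('H'): step: R->2, L=7; H->plug->H->R->G->L->C->refl->A->L'->D->R'->C->plug->C
Char 10 ('D'): step: R->3, L=7; D->plug->D->R->D->L->A->refl->C->L'->G->R'->A->plug->A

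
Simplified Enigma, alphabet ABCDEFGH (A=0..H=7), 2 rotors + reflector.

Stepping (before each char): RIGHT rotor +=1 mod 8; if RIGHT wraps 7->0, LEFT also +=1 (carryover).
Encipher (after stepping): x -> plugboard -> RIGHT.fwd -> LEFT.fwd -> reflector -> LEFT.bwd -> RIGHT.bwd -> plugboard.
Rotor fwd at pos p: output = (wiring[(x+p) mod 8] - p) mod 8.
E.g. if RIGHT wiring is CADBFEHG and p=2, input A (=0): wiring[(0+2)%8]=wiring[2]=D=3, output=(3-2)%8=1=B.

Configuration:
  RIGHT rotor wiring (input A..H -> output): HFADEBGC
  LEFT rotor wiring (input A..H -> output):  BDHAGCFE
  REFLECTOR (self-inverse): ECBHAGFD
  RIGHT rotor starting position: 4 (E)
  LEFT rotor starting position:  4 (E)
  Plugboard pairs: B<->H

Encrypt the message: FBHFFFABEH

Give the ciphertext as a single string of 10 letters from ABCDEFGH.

Char 1 ('F'): step: R->5, L=4; F->plug->F->R->D->L->A->refl->E->L'->H->R'->H->plug->B
Char 2 ('B'): step: R->6, L=4; B->plug->H->R->D->L->A->refl->E->L'->H->R'->D->plug->D
Char 3 ('H'): step: R->7, L=4; H->plug->B->R->A->L->C->refl->B->L'->C->R'->G->plug->G
Char 4 ('F'): step: R->0, L->5 (L advanced); F->plug->F->R->B->L->A->refl->E->L'->D->R'->D->plug->D
Char 5 ('F'): step: R->1, L=5; F->plug->F->R->F->L->C->refl->B->L'->H->R'->B->plug->H
Char 6 ('F'): step: R->2, L=5; F->plug->F->R->A->L->F->refl->G->L'->E->R'->E->plug->E
Char 7 ('A'): step: R->3, L=5; A->plug->A->R->A->L->F->refl->G->L'->E->R'->F->plug->F
Char 8 ('B'): step: R->4, L=5; B->plug->H->R->H->L->B->refl->C->L'->F->R'->B->plug->H
Char 9 ('E'): step: R->5, L=5; E->plug->E->R->A->L->F->refl->G->L'->E->R'->A->plug->A
Char 10 ('H'): step: R->6, L=5; H->plug->B->R->E->L->G->refl->F->L'->A->R'->A->plug->A

Answer: BDGDHEFHAA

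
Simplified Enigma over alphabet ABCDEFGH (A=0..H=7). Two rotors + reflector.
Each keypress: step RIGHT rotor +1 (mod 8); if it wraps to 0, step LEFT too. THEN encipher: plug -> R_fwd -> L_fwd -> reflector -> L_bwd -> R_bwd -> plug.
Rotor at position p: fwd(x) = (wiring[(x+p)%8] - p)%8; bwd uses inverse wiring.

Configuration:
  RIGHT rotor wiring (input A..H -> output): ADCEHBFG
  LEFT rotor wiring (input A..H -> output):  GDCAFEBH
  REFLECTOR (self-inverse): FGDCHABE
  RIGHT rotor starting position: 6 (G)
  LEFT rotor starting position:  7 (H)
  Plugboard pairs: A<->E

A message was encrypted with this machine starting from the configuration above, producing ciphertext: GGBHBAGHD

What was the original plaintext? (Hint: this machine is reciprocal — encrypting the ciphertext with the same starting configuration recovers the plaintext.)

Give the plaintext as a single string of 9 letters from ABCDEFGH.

Char 1 ('G'): step: R->7, L=7; G->plug->G->R->C->L->E->refl->H->L'->B->R'->B->plug->B
Char 2 ('G'): step: R->0, L->0 (L advanced); G->plug->G->R->F->L->E->refl->H->L'->H->R'->E->plug->A
Char 3 ('B'): step: R->1, L=0; B->plug->B->R->B->L->D->refl->C->L'->C->R'->A->plug->E
Char 4 ('H'): step: R->2, L=0; H->plug->H->R->B->L->D->refl->C->L'->C->R'->B->plug->B
Char 5 ('B'): step: R->3, L=0; B->plug->B->R->E->L->F->refl->A->L'->D->R'->E->plug->A
Char 6 ('A'): step: R->4, L=0; A->plug->E->R->E->L->F->refl->A->L'->D->R'->A->plug->E
Char 7 ('G'): step: R->5, L=0; G->plug->G->R->H->L->H->refl->E->L'->F->R'->F->plug->F
Char 8 ('H'): step: R->6, L=0; H->plug->H->R->D->L->A->refl->F->L'->E->R'->E->plug->A
Char 9 ('D'): step: R->7, L=0; D->plug->D->R->D->L->A->refl->F->L'->E->R'->C->plug->C

Answer: BAEBAEFAC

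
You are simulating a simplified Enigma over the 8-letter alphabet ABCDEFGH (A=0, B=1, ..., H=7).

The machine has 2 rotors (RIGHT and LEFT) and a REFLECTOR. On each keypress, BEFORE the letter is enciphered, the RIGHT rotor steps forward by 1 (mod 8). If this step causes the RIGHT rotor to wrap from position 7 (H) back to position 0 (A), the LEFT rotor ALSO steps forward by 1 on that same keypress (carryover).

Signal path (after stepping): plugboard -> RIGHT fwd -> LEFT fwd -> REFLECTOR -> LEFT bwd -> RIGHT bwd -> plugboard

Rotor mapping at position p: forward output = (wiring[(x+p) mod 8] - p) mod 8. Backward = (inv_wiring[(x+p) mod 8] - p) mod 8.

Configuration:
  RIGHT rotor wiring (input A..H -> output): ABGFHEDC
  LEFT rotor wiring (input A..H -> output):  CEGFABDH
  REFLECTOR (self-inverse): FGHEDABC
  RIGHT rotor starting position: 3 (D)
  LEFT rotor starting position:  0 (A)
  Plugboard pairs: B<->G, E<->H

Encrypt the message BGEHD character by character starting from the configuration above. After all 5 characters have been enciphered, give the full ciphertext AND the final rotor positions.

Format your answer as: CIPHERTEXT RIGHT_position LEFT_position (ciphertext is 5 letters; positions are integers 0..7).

Char 1 ('B'): step: R->4, L=0; B->plug->G->R->C->L->G->refl->B->L'->F->R'->F->plug->F
Char 2 ('G'): step: R->5, L=0; G->plug->B->R->G->L->D->refl->E->L'->B->R'->F->plug->F
Char 3 ('E'): step: R->6, L=0; E->plug->H->R->G->L->D->refl->E->L'->B->R'->G->plug->B
Char 4 ('H'): step: R->7, L=0; H->plug->E->R->G->L->D->refl->E->L'->B->R'->B->plug->G
Char 5 ('D'): step: R->0, L->1 (L advanced); D->plug->D->R->F->L->C->refl->H->L'->D->R'->G->plug->B
Final: ciphertext=FFBGB, RIGHT=0, LEFT=1

Answer: FFBGB 0 1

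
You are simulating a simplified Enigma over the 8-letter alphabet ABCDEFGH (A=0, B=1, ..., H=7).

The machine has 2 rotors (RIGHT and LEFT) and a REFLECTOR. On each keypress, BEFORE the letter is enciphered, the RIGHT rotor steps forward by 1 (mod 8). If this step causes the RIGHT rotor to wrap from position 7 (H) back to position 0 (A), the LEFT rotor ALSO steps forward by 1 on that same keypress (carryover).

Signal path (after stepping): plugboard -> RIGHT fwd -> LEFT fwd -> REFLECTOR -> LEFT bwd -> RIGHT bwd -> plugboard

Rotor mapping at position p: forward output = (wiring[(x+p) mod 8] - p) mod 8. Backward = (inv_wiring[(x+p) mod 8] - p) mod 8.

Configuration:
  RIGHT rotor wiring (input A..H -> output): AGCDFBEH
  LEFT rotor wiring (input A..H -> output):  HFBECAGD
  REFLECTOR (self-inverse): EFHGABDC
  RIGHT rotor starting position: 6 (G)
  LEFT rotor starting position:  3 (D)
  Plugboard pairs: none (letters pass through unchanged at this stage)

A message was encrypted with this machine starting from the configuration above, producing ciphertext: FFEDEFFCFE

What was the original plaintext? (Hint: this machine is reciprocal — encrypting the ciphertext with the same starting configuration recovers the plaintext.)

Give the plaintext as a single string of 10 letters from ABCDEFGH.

Char 1 ('F'): step: R->7, L=3; F->plug->F->R->G->L->C->refl->H->L'->B->R'->B->plug->B
Char 2 ('F'): step: R->0, L->4 (L advanced); F->plug->F->R->B->L->E->refl->A->L'->H->R'->H->plug->H
Char 3 ('E'): step: R->1, L=4; E->plug->E->R->A->L->G->refl->D->L'->E->R'->D->plug->D
Char 4 ('D'): step: R->2, L=4; D->plug->D->R->H->L->A->refl->E->L'->B->R'->B->plug->B
Char 5 ('E'): step: R->3, L=4; E->plug->E->R->E->L->D->refl->G->L'->A->R'->A->plug->A
Char 6 ('F'): step: R->4, L=4; F->plug->F->R->C->L->C->refl->H->L'->D->R'->D->plug->D
Char 7 ('F'): step: R->5, L=4; F->plug->F->R->F->L->B->refl->F->L'->G->R'->G->plug->G
Char 8 ('C'): step: R->6, L=4; C->plug->C->R->C->L->C->refl->H->L'->D->R'->H->plug->H
Char 9 ('F'): step: R->7, L=4; F->plug->F->R->G->L->F->refl->B->L'->F->R'->H->plug->H
Char 10 ('E'): step: R->0, L->5 (L advanced); E->plug->E->R->F->L->E->refl->A->L'->E->R'->G->plug->G

Answer: BHDBADGHHG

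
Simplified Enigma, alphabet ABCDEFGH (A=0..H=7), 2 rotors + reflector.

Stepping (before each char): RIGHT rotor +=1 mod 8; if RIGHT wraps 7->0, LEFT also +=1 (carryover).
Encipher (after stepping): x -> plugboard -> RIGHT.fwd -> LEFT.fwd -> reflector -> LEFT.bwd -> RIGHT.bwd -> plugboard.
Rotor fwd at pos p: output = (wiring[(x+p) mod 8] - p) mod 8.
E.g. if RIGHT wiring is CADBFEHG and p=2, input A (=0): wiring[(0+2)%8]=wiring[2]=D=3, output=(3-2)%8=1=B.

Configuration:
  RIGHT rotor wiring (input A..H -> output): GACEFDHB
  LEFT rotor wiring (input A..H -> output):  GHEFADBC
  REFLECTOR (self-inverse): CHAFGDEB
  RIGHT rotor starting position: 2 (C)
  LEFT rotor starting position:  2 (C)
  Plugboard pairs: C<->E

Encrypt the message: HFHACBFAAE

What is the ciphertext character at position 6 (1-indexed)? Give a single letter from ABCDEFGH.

Char 1 ('H'): step: R->3, L=2; H->plug->H->R->H->L->F->refl->D->L'->B->R'->A->plug->A
Char 2 ('F'): step: R->4, L=2; F->plug->F->R->E->L->H->refl->B->L'->D->R'->C->plug->E
Char 3 ('H'): step: R->5, L=2; H->plug->H->R->A->L->C->refl->A->L'->F->R'->F->plug->F
Char 4 ('A'): step: R->6, L=2; A->plug->A->R->B->L->D->refl->F->L'->H->R'->G->plug->G
Char 5 ('C'): step: R->7, L=2; C->plug->E->R->F->L->A->refl->C->L'->A->R'->H->plug->H
Char 6 ('B'): step: R->0, L->3 (L advanced); B->plug->B->R->A->L->C->refl->A->L'->C->R'->C->plug->E

E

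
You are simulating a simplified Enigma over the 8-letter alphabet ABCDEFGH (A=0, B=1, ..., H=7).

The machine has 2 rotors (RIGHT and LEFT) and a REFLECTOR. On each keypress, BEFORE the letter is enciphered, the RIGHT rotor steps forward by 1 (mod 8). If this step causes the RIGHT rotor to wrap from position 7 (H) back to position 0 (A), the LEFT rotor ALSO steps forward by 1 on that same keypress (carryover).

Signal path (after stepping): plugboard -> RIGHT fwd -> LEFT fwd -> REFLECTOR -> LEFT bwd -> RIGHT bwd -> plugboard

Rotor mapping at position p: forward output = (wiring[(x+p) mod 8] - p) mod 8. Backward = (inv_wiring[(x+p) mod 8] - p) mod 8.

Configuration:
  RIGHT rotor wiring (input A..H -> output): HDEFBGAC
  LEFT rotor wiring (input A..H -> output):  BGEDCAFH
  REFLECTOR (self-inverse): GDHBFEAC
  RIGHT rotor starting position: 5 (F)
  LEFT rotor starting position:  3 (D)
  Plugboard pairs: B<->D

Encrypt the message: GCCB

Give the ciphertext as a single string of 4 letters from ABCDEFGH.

Char 1 ('G'): step: R->6, L=3; G->plug->G->R->D->L->C->refl->H->L'->B->R'->C->plug->C
Char 2 ('C'): step: R->7, L=3; C->plug->C->R->E->L->E->refl->F->L'->C->R'->F->plug->F
Char 3 ('C'): step: R->0, L->4 (L advanced); C->plug->C->R->E->L->F->refl->E->L'->B->R'->E->plug->E
Char 4 ('B'): step: R->1, L=4; B->plug->D->R->A->L->G->refl->A->L'->G->R'->H->plug->H

Answer: CFEH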